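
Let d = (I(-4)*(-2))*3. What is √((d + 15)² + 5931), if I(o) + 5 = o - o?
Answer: 6*√221 ≈ 89.196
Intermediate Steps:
I(o) = -5 (I(o) = -5 + (o - o) = -5 + 0 = -5)
d = 30 (d = -5*(-2)*3 = 10*3 = 30)
√((d + 15)² + 5931) = √((30 + 15)² + 5931) = √(45² + 5931) = √(2025 + 5931) = √7956 = 6*√221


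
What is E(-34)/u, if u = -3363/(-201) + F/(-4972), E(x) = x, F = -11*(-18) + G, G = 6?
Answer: -1415777/694993 ≈ -2.0371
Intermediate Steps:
F = 204 (F = -11*(-18) + 6 = 198 + 6 = 204)
u = 1389986/83281 (u = -3363/(-201) + 204/(-4972) = -3363*(-1/201) + 204*(-1/4972) = 1121/67 - 51/1243 = 1389986/83281 ≈ 16.690)
E(-34)/u = -34/1389986/83281 = -34*83281/1389986 = -1415777/694993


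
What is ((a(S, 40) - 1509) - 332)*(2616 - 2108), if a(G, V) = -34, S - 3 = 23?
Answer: -952500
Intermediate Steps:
S = 26 (S = 3 + 23 = 26)
((a(S, 40) - 1509) - 332)*(2616 - 2108) = ((-34 - 1509) - 332)*(2616 - 2108) = (-1543 - 332)*508 = -1875*508 = -952500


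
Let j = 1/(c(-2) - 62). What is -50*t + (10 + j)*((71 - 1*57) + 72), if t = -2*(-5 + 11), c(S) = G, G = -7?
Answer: 100654/69 ≈ 1458.8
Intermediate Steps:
c(S) = -7
t = -12 (t = -2*6 = -12)
j = -1/69 (j = 1/(-7 - 62) = 1/(-69) = -1/69 ≈ -0.014493)
-50*t + (10 + j)*((71 - 1*57) + 72) = -50*(-12) + (10 - 1/69)*((71 - 1*57) + 72) = 600 + 689*((71 - 57) + 72)/69 = 600 + 689*(14 + 72)/69 = 600 + (689/69)*86 = 600 + 59254/69 = 100654/69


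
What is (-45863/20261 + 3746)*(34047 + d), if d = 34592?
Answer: 5206394651677/20261 ≈ 2.5697e+8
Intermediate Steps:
(-45863/20261 + 3746)*(34047 + d) = (-45863/20261 + 3746)*(34047 + 34592) = (-45863*1/20261 + 3746)*68639 = (-45863/20261 + 3746)*68639 = (75851843/20261)*68639 = 5206394651677/20261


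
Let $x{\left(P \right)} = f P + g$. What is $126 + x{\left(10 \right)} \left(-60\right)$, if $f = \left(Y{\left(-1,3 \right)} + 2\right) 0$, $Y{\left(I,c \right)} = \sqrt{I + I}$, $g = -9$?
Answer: $666$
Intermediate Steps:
$Y{\left(I,c \right)} = \sqrt{2} \sqrt{I}$ ($Y{\left(I,c \right)} = \sqrt{2 I} = \sqrt{2} \sqrt{I}$)
$f = 0$ ($f = \left(\sqrt{2} \sqrt{-1} + 2\right) 0 = \left(\sqrt{2} i + 2\right) 0 = \left(i \sqrt{2} + 2\right) 0 = \left(2 + i \sqrt{2}\right) 0 = 0$)
$x{\left(P \right)} = -9$ ($x{\left(P \right)} = 0 P - 9 = 0 - 9 = -9$)
$126 + x{\left(10 \right)} \left(-60\right) = 126 - -540 = 126 + 540 = 666$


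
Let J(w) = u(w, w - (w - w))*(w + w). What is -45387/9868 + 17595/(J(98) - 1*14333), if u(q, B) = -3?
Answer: -850846887/147240428 ≈ -5.7786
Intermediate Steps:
J(w) = -6*w (J(w) = -3*(w + w) = -6*w)
-45387/9868 + 17595/(J(98) - 1*14333) = -45387/9868 + 17595/(-6*98 - 1*14333) = -45387*1/9868 + 17595/(-588 - 14333) = -45387/9868 + 17595/(-14921) = -45387/9868 + 17595*(-1/14921) = -45387/9868 - 17595/14921 = -850846887/147240428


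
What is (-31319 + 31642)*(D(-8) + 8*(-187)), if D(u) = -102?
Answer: -516154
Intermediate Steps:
(-31319 + 31642)*(D(-8) + 8*(-187)) = (-31319 + 31642)*(-102 + 8*(-187)) = 323*(-102 - 1496) = 323*(-1598) = -516154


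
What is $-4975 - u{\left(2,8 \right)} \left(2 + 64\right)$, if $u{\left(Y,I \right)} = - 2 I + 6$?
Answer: $-4315$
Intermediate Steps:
$u{\left(Y,I \right)} = 6 - 2 I$
$-4975 - u{\left(2,8 \right)} \left(2 + 64\right) = -4975 - \left(6 - 16\right) \left(2 + 64\right) = -4975 - \left(6 - 16\right) 66 = -4975 - \left(-10\right) 66 = -4975 - -660 = -4975 + 660 = -4315$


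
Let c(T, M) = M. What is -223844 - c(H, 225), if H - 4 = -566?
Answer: -224069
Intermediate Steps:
H = -562 (H = 4 - 566 = -562)
-223844 - c(H, 225) = -223844 - 1*225 = -223844 - 225 = -224069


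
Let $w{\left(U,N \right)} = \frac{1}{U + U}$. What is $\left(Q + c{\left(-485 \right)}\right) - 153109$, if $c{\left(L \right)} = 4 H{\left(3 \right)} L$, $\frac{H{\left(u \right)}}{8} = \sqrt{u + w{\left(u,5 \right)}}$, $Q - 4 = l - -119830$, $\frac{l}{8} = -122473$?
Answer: $-1013059 - \frac{7760 \sqrt{114}}{3} \approx -1.0407 \cdot 10^{6}$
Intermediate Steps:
$l = -979784$ ($l = 8 \left(-122473\right) = -979784$)
$w{\left(U,N \right)} = \frac{1}{2 U}$
$Q = -859950$ ($Q = 4 - 859954 = -859950$)
$H{\left(u \right)} = 8 \sqrt{u + \frac{1}{2 u}}$
$c{\left(L \right)} = \frac{16 L \sqrt{114}}{3}$ ($c{\left(L \right)} = 4 \cdot 4 \sqrt{\frac{2}{3} + 4 \cdot 3} L = 4 \cdot 4 \sqrt{2 \cdot \frac{1}{3} + 12} L = 4 \cdot 4 \sqrt{\frac{2}{3} + 12} L = 4 \cdot 4 \sqrt{\frac{38}{3}} L = 4 \cdot 4 \frac{\sqrt{114}}{3} L = 4 \frac{4 \sqrt{114}}{3} L = \frac{16 \sqrt{114}}{3} L = \frac{16 L \sqrt{114}}{3}$)
$\left(Q + c{\left(-485 \right)}\right) - 153109 = \left(-859950 + \frac{16}{3} \left(-485\right) \sqrt{114}\right) - 153109 = \left(-859950 - \frac{7760 \sqrt{114}}{3}\right) - 153109 = -1013059 - \frac{7760 \sqrt{114}}{3}$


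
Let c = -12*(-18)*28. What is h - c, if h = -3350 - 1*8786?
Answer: -18184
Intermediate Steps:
h = -12136 (h = -3350 - 8786 = -12136)
c = 6048 (c = 216*28 = 6048)
h - c = -12136 - 1*6048 = -12136 - 6048 = -18184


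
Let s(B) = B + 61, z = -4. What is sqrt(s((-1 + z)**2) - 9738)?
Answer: 2*I*sqrt(2413) ≈ 98.245*I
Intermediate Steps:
s(B) = 61 + B
sqrt(s((-1 + z)**2) - 9738) = sqrt((61 + (-1 - 4)**2) - 9738) = sqrt((61 + (-5)**2) - 9738) = sqrt((61 + 25) - 9738) = sqrt(86 - 9738) = sqrt(-9652) = 2*I*sqrt(2413)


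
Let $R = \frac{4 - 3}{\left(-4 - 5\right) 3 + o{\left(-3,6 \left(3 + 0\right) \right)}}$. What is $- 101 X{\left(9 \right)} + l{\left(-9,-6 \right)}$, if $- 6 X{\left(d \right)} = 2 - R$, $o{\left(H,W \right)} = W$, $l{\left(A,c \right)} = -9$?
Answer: $\frac{1433}{54} \approx 26.537$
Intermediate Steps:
$R = - \frac{1}{9}$ ($R = \frac{4 - 3}{\left(-4 - 5\right) 3 + 6 \left(3 + 0\right)} = 1 \frac{1}{\left(-9\right) 3 + 6 \cdot 3} = 1 \frac{1}{-27 + 18} = 1 \frac{1}{-9} = 1 \left(- \frac{1}{9}\right) = - \frac{1}{9} \approx -0.11111$)
$X{\left(d \right)} = - \frac{19}{54}$ ($X{\left(d \right)} = - \frac{2 - - \frac{1}{9}}{6} = - \frac{2 + \frac{1}{9}}{6} = \left(- \frac{1}{6}\right) \frac{19}{9} = - \frac{19}{54}$)
$- 101 X{\left(9 \right)} + l{\left(-9,-6 \right)} = \left(-101\right) \left(- \frac{19}{54}\right) - 9 = \frac{1919}{54} - 9 = \frac{1433}{54}$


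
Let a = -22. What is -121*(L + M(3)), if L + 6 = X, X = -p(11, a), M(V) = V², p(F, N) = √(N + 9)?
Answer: -363 + 121*I*√13 ≈ -363.0 + 436.27*I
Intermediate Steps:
p(F, N) = √(9 + N)
X = -I*√13 (X = -√(9 - 22) = -√(-13) = -I*√13 ≈ -3.6056*I)
L = -6 - I*√13 ≈ -6.0 - 3.6056*I
-121*(L + M(3)) = -121*((-6 - I*√13) + 3²) = -121*((-6 - I*√13) + 9) = -121*(3 - I*√13) = -363 + 121*I*√13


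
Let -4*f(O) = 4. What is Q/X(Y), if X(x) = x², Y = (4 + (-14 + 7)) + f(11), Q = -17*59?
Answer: -1003/16 ≈ -62.688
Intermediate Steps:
Q = -1003
f(O) = -1 (f(O) = -¼*4 = -1)
Y = -4 (Y = (4 + (-14 + 7)) - 1 = (4 - 7) - 1 = -3 - 1 = -4)
Q/X(Y) = -1003/((-4)²) = -1003/16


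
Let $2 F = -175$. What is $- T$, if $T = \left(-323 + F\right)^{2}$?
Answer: $- \frac{674041}{4} \approx -1.6851 \cdot 10^{5}$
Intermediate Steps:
$F = - \frac{175}{2}$ ($F = \frac{1}{2} \left(-175\right) = - \frac{175}{2} \approx -87.5$)
$T = \frac{674041}{4}$ ($T = \left(-323 - \frac{175}{2}\right)^{2} = \left(- \frac{821}{2}\right)^{2} = \frac{674041}{4} \approx 1.6851 \cdot 10^{5}$)
$- T = \left(-1\right) \frac{674041}{4} = - \frac{674041}{4}$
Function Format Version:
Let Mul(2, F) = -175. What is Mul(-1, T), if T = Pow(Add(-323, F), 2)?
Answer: Rational(-674041, 4) ≈ -1.6851e+5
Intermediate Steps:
F = Rational(-175, 2) (F = Mul(Rational(1, 2), -175) = Rational(-175, 2) ≈ -87.500)
T = Rational(674041, 4) (T = Pow(Add(-323, Rational(-175, 2)), 2) = Pow(Rational(-821, 2), 2) = Rational(674041, 4) ≈ 1.6851e+5)
Mul(-1, T) = Mul(-1, Rational(674041, 4)) = Rational(-674041, 4)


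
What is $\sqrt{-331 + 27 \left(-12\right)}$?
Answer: $i \sqrt{655} \approx 25.593 i$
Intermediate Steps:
$\sqrt{-331 + 27 \left(-12\right)} = \sqrt{-331 - 324} = \sqrt{-655} = i \sqrt{655}$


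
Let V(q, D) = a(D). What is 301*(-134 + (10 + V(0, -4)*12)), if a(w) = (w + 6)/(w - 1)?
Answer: -193844/5 ≈ -38769.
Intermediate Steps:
a(w) = (6 + w)/(-1 + w)
V(q, D) = (6 + D)/(-1 + D)
301*(-134 + (10 + V(0, -4)*12)) = 301*(-134 + (10 + ((6 - 4)/(-1 - 4))*12)) = 301*(-134 + (10 + (2/(-5))*12)) = 301*(-134 + (10 - ⅕*2*12)) = 301*(-134 + (10 - ⅖*12)) = 301*(-134 + (10 - 24/5)) = 301*(-134 + 26/5) = 301*(-644/5) = -193844/5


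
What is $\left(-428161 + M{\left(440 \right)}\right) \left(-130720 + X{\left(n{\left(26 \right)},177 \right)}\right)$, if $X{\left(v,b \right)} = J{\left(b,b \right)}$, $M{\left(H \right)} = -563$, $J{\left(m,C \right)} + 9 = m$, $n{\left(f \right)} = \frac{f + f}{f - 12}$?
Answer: $55970775648$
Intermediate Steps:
$n{\left(f \right)} = \frac{2 f}{-12 + f}$
$J{\left(m,C \right)} = -9 + m$
$X{\left(v,b \right)} = -9 + b$
$\left(-428161 + M{\left(440 \right)}\right) \left(-130720 + X{\left(n{\left(26 \right)},177 \right)}\right) = \left(-428161 - 563\right) \left(-130720 + \left(-9 + 177\right)\right) = - 428724 \left(-130720 + 168\right) = \left(-428724\right) \left(-130552\right) = 55970775648$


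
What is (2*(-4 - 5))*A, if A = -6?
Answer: 108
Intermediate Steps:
(2*(-4 - 5))*A = (2*(-4 - 5))*(-6) = (2*(-9))*(-6) = -18*(-6) = 108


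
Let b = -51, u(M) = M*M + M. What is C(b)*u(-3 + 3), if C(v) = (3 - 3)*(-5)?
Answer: 0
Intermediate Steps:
u(M) = M + M**2 (u(M) = M**2 + M = M + M**2)
C(v) = 0 (C(v) = 0*(-5) = 0)
C(b)*u(-3 + 3) = 0*((-3 + 3)*(1 + (-3 + 3))) = 0*(0*(1 + 0)) = 0*(0*1) = 0*0 = 0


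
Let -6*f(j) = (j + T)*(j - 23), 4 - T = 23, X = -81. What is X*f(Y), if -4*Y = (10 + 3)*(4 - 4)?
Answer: 11799/2 ≈ 5899.5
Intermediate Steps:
T = -19 (T = 4 - 1*23 = 4 - 23 = -19)
Y = 0 (Y = -(10 + 3)*(4 - 4)/4 = -13*0/4 = -1/4*0 = 0)
f(j) = -(-23 + j)*(-19 + j)/6 (f(j) = -(j - 19)*(j - 23)/6 = -(-19 + j)*(-23 + j)/6 = -(-23 + j)*(-19 + j)/6)
X*f(Y) = -81*(-437/6 + 7*0 - 1/6*0**2) = -81*(-437/6 + 0 - 1/6*0) = -81*(-437/6 + 0 + 0) = -81*(-437/6) = 11799/2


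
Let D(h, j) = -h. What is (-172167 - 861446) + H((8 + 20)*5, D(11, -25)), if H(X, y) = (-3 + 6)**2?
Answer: -1033604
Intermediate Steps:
H(X, y) = 9 (H(X, y) = 3**2 = 9)
(-172167 - 861446) + H((8 + 20)*5, D(11, -25)) = (-172167 - 861446) + 9 = -1033613 + 9 = -1033604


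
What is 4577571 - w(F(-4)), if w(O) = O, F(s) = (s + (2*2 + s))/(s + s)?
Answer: 9155141/2 ≈ 4.5776e+6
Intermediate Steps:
F(s) = (4 + 2*s)/(2*s) (F(s) = (s + (4 + s))/((2*s)) = (4 + 2*s)*(1/(2*s)) = (4 + 2*s)/(2*s))
4577571 - w(F(-4)) = 4577571 - (2 - 4)/(-4) = 4577571 - (-1)*(-2)/4 = 4577571 - 1*½ = 4577571 - ½ = 9155141/2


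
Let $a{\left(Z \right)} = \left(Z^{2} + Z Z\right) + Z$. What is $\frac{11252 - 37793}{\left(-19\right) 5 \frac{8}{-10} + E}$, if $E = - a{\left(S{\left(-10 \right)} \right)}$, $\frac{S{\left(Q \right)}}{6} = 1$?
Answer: $\frac{26541}{2} \approx 13271.0$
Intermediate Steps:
$S{\left(Q \right)} = 6$ ($S{\left(Q \right)} = 6 \cdot 1 = 6$)
$a{\left(Z \right)} = Z + 2 Z^{2}$ ($a{\left(Z \right)} = \left(Z^{2} + Z^{2}\right) + Z = 2 Z^{2} + Z = Z + 2 Z^{2}$)
$E = -78$ ($E = - 6 \left(1 + 2 \cdot 6\right) = - 6 \left(1 + 12\right) = - 6 \cdot 13 = \left(-1\right) 78 = -78$)
$\frac{11252 - 37793}{\left(-19\right) 5 \frac{8}{-10} + E} = \frac{11252 - 37793}{\left(-19\right) 5 \frac{8}{-10} - 78} = - \frac{26541}{- 95 \cdot 8 \left(- \frac{1}{10}\right) - 78} = - \frac{26541}{\left(-95\right) \left(- \frac{4}{5}\right) - 78} = - \frac{26541}{76 - 78} = - \frac{26541}{-2} = \left(-26541\right) \left(- \frac{1}{2}\right) = \frac{26541}{2}$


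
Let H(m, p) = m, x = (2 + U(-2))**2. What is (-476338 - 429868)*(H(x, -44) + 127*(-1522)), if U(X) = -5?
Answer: 175156026710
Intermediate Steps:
x = 9 (x = (2 - 5)**2 = (-3)**2 = 9)
(-476338 - 429868)*(H(x, -44) + 127*(-1522)) = (-476338 - 429868)*(9 + 127*(-1522)) = -906206*(9 - 193294) = -906206*(-193285) = 175156026710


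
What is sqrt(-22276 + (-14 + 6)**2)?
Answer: 6*I*sqrt(617) ≈ 149.04*I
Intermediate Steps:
sqrt(-22276 + (-14 + 6)**2) = sqrt(-22276 + (-8)**2) = sqrt(-22276 + 64) = sqrt(-22212) = 6*I*sqrt(617)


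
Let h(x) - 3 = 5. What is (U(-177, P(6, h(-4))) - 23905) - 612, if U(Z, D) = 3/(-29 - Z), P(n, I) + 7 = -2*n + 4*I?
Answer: -3628513/148 ≈ -24517.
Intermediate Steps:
h(x) = 8 (h(x) = 3 + 5 = 8)
P(n, I) = -7 - 2*n + 4*I (P(n, I) = -7 + (-2*n + 4*I) = -7 - 2*n + 4*I)
(U(-177, P(6, h(-4))) - 23905) - 612 = (-3/(29 - 177) - 23905) - 612 = (-3/(-148) - 23905) - 612 = (-3*(-1/148) - 23905) - 612 = (3/148 - 23905) - 612 = -3537937/148 - 612 = -3628513/148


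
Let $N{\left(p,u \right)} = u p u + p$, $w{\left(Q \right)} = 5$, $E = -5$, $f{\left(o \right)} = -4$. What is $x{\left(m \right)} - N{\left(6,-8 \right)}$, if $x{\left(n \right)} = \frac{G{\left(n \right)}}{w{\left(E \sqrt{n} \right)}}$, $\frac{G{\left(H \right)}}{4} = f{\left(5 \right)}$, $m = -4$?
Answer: $- \frac{1966}{5} \approx -393.2$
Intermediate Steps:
$G{\left(H \right)} = -16$ ($G{\left(H \right)} = 4 \left(-4\right) = -16$)
$N{\left(p,u \right)} = p + p u^{2}$ ($N{\left(p,u \right)} = p u u + p = p u^{2} + p = p + p u^{2}$)
$x{\left(n \right)} = - \frac{16}{5}$
$x{\left(m \right)} - N{\left(6,-8 \right)} = - \frac{16}{5} - 6 \left(1 + \left(-8\right)^{2}\right) = - \frac{16}{5} - 6 \left(1 + 64\right) = - \frac{16}{5} - 6 \cdot 65 = - \frac{16}{5} - 390 = - \frac{1966}{5}$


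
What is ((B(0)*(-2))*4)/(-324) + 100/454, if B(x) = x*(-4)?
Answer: 50/227 ≈ 0.22026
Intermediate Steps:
B(x) = -4*x
((B(0)*(-2))*4)/(-324) + 100/454 = ((-4*0*(-2))*4)/(-324) + 100/454 = ((0*(-2))*4)*(-1/324) + 100*(1/454) = (0*4)*(-1/324) + 50/227 = 0*(-1/324) + 50/227 = 0 + 50/227 = 50/227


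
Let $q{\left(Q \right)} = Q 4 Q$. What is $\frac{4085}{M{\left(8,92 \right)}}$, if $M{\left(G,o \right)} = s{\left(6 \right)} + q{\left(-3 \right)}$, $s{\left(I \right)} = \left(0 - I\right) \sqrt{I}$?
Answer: $\frac{817}{6} + \frac{817 \sqrt{6}}{36} \approx 191.76$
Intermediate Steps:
$s{\left(I \right)} = - I^{\frac{3}{2}}$ ($s{\left(I \right)} = - I \sqrt{I} = - I^{\frac{3}{2}}$)
$q{\left(Q \right)} = 4 Q^{2}$ ($q{\left(Q \right)} = 4 Q Q = 4 Q^{2}$)
$M{\left(G,o \right)} = 36 - 6 \sqrt{6}$ ($M{\left(G,o \right)} = - 6^{\frac{3}{2}} + 4 \left(-3\right)^{2} = - 6 \sqrt{6} + 4 \cdot 9 = - 6 \sqrt{6} + 36 = 36 - 6 \sqrt{6}$)
$\frac{4085}{M{\left(8,92 \right)}} = \frac{4085}{36 - 6 \sqrt{6}}$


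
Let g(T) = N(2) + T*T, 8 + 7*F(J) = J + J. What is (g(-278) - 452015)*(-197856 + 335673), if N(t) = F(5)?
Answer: -361509839955/7 ≈ -5.1644e+10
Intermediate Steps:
F(J) = -8/7 + 2*J/7 (F(J) = -8/7 + (J + J)/7 = -8/7 + (2*J)/7 = -8/7 + 2*J/7)
N(t) = 2/7 (N(t) = -8/7 + (2/7)*5 = -8/7 + 10/7 = 2/7)
g(T) = 2/7 + T² (g(T) = 2/7 + T*T = 2/7 + T²)
(g(-278) - 452015)*(-197856 + 335673) = ((2/7 + (-278)²) - 452015)*(-197856 + 335673) = ((2/7 + 77284) - 452015)*137817 = (540990/7 - 452015)*137817 = -2623115/7*137817 = -361509839955/7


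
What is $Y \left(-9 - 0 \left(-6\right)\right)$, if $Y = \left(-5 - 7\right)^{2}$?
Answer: $-1296$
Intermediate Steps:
$Y = 144$ ($Y = \left(-12\right)^{2} = 144$)
$Y \left(-9 - 0 \left(-6\right)\right) = 144 \left(-9 - 0 \left(-6\right)\right) = 144 \left(-9 - 0\right) = 144 \left(-9 + 0\right) = 144 \left(-9\right) = -1296$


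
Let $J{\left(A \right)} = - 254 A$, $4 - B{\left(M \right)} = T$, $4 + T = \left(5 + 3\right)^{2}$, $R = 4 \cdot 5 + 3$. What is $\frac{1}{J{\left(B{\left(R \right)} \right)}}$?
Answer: $\frac{1}{14224} \approx 7.0304 \cdot 10^{-5}$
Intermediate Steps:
$R = 23$ ($R = 20 + 3 = 23$)
$T = 60$ ($T = -4 + \left(5 + 3\right)^{2} = -4 + 8^{2} = -4 + 64 = 60$)
$B{\left(M \right)} = -56$ ($B{\left(M \right)} = 4 - 60 = -56$)
$\frac{1}{J{\left(B{\left(R \right)} \right)}} = \frac{1}{\left(-254\right) \left(-56\right)} = \frac{1}{14224}$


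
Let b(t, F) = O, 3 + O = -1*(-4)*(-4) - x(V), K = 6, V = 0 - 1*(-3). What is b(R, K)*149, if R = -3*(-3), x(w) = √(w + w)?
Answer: -2831 - 149*√6 ≈ -3196.0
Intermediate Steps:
V = 3 (V = 0 + 3 = 3)
x(w) = √2*√w (x(w) = √(2*w) = √2*√w)
R = 9
O = -19 - √6 (O = -3 + (-1*(-4)*(-4) - √2*√3) = -3 + (4*(-4) - √6) = -3 + (-16 - √6) = -19 - √6 ≈ -21.449)
b(t, F) = -19 - √6
b(R, K)*149 = (-19 - √6)*149 = -2831 - 149*√6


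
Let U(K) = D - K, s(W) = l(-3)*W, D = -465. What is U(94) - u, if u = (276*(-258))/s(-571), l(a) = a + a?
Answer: -307321/571 ≈ -538.22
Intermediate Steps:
l(a) = 2*a
s(W) = -6*W (s(W) = (2*(-3))*W = -6*W)
U(K) = -465 - K
u = -11868/571 (u = (276*(-258))/((-6*(-571))) = -71208/3426 = -71208*1/3426 = -11868/571 ≈ -20.785)
U(94) - u = (-465 - 1*94) - 1*(-11868/571) = (-465 - 94) + 11868/571 = -559 + 11868/571 = -307321/571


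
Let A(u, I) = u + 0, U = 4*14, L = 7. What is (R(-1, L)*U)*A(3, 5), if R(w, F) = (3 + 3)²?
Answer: 6048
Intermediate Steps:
R(w, F) = 36 (R(w, F) = 6² = 36)
U = 56
A(u, I) = u
(R(-1, L)*U)*A(3, 5) = (36*56)*3 = 2016*3 = 6048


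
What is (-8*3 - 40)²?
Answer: 4096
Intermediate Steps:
(-8*3 - 40)² = (-24 - 40)² = (-64)² = 4096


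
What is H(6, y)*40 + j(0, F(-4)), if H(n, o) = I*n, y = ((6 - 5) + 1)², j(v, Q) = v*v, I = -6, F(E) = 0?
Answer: -1440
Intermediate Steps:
j(v, Q) = v²
y = 4 (y = (1 + 1)² = 2² = 4)
H(n, o) = -6*n
H(6, y)*40 + j(0, F(-4)) = -6*6*40 + 0² = -36*40 + 0 = -1440 + 0 = -1440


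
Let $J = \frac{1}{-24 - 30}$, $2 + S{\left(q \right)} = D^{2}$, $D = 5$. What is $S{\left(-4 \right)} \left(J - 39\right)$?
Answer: $- \frac{48461}{54} \approx -897.43$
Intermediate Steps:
$S{\left(q \right)} = 23$ ($S{\left(q \right)} = -2 + 5^{2} = -2 + 25 = 23$)
$J = - \frac{1}{54}$ ($J = \frac{1}{-54} = - \frac{1}{54} \approx -0.018519$)
$S{\left(-4 \right)} \left(J - 39\right) = 23 \left(- \frac{1}{54} - 39\right) = 23 \left(- \frac{2107}{54}\right) = - \frac{48461}{54}$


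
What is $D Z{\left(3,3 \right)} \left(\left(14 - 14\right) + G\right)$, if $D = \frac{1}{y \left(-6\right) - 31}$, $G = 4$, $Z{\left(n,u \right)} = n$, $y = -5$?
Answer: $-12$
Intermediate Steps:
$D = -1$ ($D = \frac{1}{\left(-5\right) \left(-6\right) - 31} = \frac{1}{30 - 31} = \frac{1}{-1} = -1$)
$D Z{\left(3,3 \right)} \left(\left(14 - 14\right) + G\right) = \left(-1\right) 3 \left(\left(14 - 14\right) + 4\right) = - 3 \left(0 + 4\right) = \left(-3\right) 4 = -12$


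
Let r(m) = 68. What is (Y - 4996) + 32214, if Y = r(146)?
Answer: 27286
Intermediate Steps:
Y = 68
(Y - 4996) + 32214 = (68 - 4996) + 32214 = -4928 + 32214 = 27286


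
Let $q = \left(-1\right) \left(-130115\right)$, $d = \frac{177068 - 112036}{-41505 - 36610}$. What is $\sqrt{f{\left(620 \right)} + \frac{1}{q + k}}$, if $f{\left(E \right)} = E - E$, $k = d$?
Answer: $\frac{\sqrt{793950563896195}}{10163868193} \approx 0.0027723$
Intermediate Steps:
$d = - \frac{65032}{78115}$ ($d = \frac{65032}{-78115} = 65032 \left(- \frac{1}{78115}\right) = - \frac{65032}{78115} \approx -0.83252$)
$k = - \frac{65032}{78115} \approx -0.83252$
$f{\left(E \right)} = 0$
$q = 130115$
$\sqrt{f{\left(620 \right)} + \frac{1}{q + k}} = \sqrt{0 + \frac{1}{130115 - \frac{65032}{78115}}} = \sqrt{0 + \frac{1}{\frac{10163868193}{78115}}} = \sqrt{0 + \frac{78115}{10163868193}} = \sqrt{\frac{78115}{10163868193}} = \frac{\sqrt{793950563896195}}{10163868193}$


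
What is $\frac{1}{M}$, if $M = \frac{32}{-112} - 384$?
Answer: $- \frac{7}{2690} \approx -0.0026022$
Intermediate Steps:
$M = - \frac{2690}{7}$ ($M = 32 \left(- \frac{1}{112}\right) - 384 = - \frac{2}{7} - 384 = - \frac{2690}{7} \approx -384.29$)
$\frac{1}{M} = \frac{1}{- \frac{2690}{7}} = - \frac{7}{2690}$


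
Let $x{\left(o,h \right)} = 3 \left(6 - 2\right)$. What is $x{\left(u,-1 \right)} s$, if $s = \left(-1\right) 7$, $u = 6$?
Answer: $-84$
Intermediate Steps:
$x{\left(o,h \right)} = 12$ ($x{\left(o,h \right)} = 3 \cdot 4 = 12$)
$s = -7$
$x{\left(u,-1 \right)} s = 12 \left(-7\right) = -84$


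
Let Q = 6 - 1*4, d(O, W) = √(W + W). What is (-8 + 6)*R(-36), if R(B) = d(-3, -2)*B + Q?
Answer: -4 + 144*I ≈ -4.0 + 144.0*I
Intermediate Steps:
d(O, W) = √2*√W (d(O, W) = √(2*W) = √2*√W)
Q = 2 (Q = 6 - 4 = 2)
R(B) = 2 + 2*I*B (R(B) = (√2*√(-2))*B + 2 = (√2*(I*√2))*B + 2 = (2*I)*B + 2 = 2*I*B + 2 = 2 + 2*I*B)
(-8 + 6)*R(-36) = (-8 + 6)*(2 + 2*I*(-36)) = -2*(2 - 72*I) = -4 + 144*I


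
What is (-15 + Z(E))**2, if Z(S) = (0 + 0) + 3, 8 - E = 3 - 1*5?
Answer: 144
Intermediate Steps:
E = 10 (E = 8 - (3 - 1*5) = 8 - (3 - 5) = 8 - 1*(-2) = 8 + 2 = 10)
Z(S) = 3 (Z(S) = 0 + 3 = 3)
(-15 + Z(E))**2 = (-15 + 3)**2 = (-12)**2 = 144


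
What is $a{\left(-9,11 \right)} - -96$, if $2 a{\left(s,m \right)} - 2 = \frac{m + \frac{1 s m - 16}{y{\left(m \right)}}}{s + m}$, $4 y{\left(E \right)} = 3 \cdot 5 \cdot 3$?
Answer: $\frac{3499}{36} \approx 97.194$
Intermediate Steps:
$y{\left(E \right)} = \frac{45}{4}$ ($y{\left(E \right)} = \frac{3 \cdot 5 \cdot 3}{4} = \frac{15 \cdot 3}{4} = \frac{1}{4} \cdot 45 = \frac{45}{4}$)
$a{\left(s,m \right)} = 1 + \frac{- \frac{64}{45} + m + \frac{4 m s}{45}}{2 \left(m + s\right)}$ ($a{\left(s,m \right)} = 1 + \frac{\left(m + \frac{1 s m - 16}{\frac{45}{4}}\right) \frac{1}{s + m}}{2} = 1 + \frac{\left(m + \left(s m - 16\right) \frac{4}{45}\right) \frac{1}{m + s}}{2} = 1 + \frac{\left(m + \left(m s - 16\right) \frac{4}{45}\right) \frac{1}{m + s}}{2} = 1 + \frac{\left(m + \left(-16 + m s\right) \frac{4}{45}\right) \frac{1}{m + s}}{2} = 1 + \frac{\left(m + \left(- \frac{64}{45} + \frac{4 m s}{45}\right)\right) \frac{1}{m + s}}{2} = 1 + \frac{\left(- \frac{64}{45} + m + \frac{4 m s}{45}\right) \frac{1}{m + s}}{2} = 1 + \frac{\frac{1}{m + s} \left(- \frac{64}{45} + m + \frac{4 m s}{45}\right)}{2} = 1 + \frac{- \frac{64}{45} + m + \frac{4 m s}{45}}{2 \left(m + s\right)}$)
$a{\left(-9,11 \right)} - -96 = \frac{-64 + 90 \left(-9\right) + 135 \cdot 11 + 4 \cdot 11 \left(-9\right)}{90 \left(11 - 9\right)} - -96 = \frac{-64 - 810 + 1485 - 396}{90 \cdot 2} + 96 = \frac{1}{90} \cdot \frac{1}{2} \cdot 215 + 96 = \frac{43}{36} + 96 = \frac{3499}{36}$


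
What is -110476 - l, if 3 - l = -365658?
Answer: -476137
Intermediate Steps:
l = 365661 (l = 3 - 1*(-365658) = 3 + 365658 = 365661)
-110476 - l = -110476 - 1*365661 = -110476 - 365661 = -476137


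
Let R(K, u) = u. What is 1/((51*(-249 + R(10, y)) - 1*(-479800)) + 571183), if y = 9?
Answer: 1/1038743 ≈ 9.6270e-7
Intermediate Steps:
1/((51*(-249 + R(10, y)) - 1*(-479800)) + 571183) = 1/((51*(-249 + 9) - 1*(-479800)) + 571183) = 1/((51*(-240) + 479800) + 571183) = 1/((-12240 + 479800) + 571183) = 1/(467560 + 571183) = 1/1038743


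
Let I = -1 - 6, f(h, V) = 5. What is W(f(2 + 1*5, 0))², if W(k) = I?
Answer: 49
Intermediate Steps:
I = -7
W(k) = -7
W(f(2 + 1*5, 0))² = (-7)² = 49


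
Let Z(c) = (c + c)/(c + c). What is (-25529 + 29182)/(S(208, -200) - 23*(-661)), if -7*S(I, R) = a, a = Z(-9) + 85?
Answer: 25571/106335 ≈ 0.24048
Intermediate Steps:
Z(c) = 1 (Z(c) = (2*c)/((2*c)) = (2*c)*(1/(2*c)) = 1)
a = 86 (a = 1 + 85 = 86)
S(I, R) = -86/7 (S(I, R) = -1/7*86 = -86/7)
(-25529 + 29182)/(S(208, -200) - 23*(-661)) = (-25529 + 29182)/(-86/7 - 23*(-661)) = 3653/(-86/7 + 15203) = 3653/(106335/7) = 3653*(7/106335) = 25571/106335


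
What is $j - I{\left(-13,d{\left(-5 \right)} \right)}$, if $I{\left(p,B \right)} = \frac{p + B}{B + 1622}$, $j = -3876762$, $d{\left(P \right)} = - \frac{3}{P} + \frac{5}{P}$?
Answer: $- \frac{31432786229}{8108} \approx -3.8768 \cdot 10^{6}$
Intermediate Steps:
$d{\left(P \right)} = \frac{2}{P}$
$I{\left(p,B \right)} = \frac{B + p}{1622 + B}$
$j - I{\left(-13,d{\left(-5 \right)} \right)} = -3876762 - \frac{\frac{2}{-5} - 13}{1622 + \frac{2}{-5}} = -3876762 - \frac{2 \left(- \frac{1}{5}\right) - 13}{1622 + 2 \left(- \frac{1}{5}\right)} = -3876762 - \frac{- \frac{2}{5} - 13}{1622 - \frac{2}{5}} = -3876762 - \frac{1}{\frac{8108}{5}} \left(- \frac{67}{5}\right) = -3876762 - \frac{5}{8108} \left(- \frac{67}{5}\right) = -3876762 - - \frac{67}{8108} = -3876762 + \frac{67}{8108} = - \frac{31432786229}{8108}$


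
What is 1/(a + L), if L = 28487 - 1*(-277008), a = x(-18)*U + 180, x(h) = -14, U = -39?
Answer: 1/306221 ≈ 3.2656e-6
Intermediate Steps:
a = 726 (a = -14*(-39) + 180 = 546 + 180 = 726)
L = 305495 (L = 28487 + 277008 = 305495)
1/(a + L) = 1/(726 + 305495) = 1/306221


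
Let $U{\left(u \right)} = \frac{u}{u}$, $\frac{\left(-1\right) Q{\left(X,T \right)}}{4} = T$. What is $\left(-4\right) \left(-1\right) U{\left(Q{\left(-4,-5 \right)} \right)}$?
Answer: $4$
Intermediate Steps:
$Q{\left(X,T \right)} = - 4 T$
$U{\left(u \right)} = 1$
$\left(-4\right) \left(-1\right) U{\left(Q{\left(-4,-5 \right)} \right)} = \left(-4\right) \left(-1\right) 1 = 4 \cdot 1 = 4$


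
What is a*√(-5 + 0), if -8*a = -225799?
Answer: 225799*I*√5/8 ≈ 63113.0*I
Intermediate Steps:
a = 225799/8 (a = -⅛*(-225799) = 225799/8 ≈ 28225.)
a*√(-5 + 0) = 225799*√(-5 + 0)/8 = 225799*√(-5)/8 = 225799*(I*√5)/8 = 225799*I*√5/8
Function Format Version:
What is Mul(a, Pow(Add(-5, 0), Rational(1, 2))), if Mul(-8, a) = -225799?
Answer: Mul(Rational(225799, 8), I, Pow(5, Rational(1, 2))) ≈ Mul(63113., I)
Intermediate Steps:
a = Rational(225799, 8) (a = Mul(Rational(-1, 8), -225799) = Rational(225799, 8) ≈ 28225.)
Mul(a, Pow(Add(-5, 0), Rational(1, 2))) = Mul(Rational(225799, 8), Pow(Add(-5, 0), Rational(1, 2))) = Mul(Rational(225799, 8), Pow(-5, Rational(1, 2))) = Mul(Rational(225799, 8), Mul(I, Pow(5, Rational(1, 2)))) = Mul(Rational(225799, 8), I, Pow(5, Rational(1, 2)))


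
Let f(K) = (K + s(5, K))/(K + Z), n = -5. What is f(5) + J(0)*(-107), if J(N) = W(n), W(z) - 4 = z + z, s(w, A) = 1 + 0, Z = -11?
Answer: 641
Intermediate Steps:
s(w, A) = 1
W(z) = 4 + 2*z (W(z) = 4 + (z + z) = 4 + 2*z)
J(N) = -6 (J(N) = 4 + 2*(-5) = 4 - 10 = -6)
f(K) = (1 + K)/(-11 + K) (f(K) = (K + 1)/(K - 11) = (1 + K)/(-11 + K))
f(5) + J(0)*(-107) = (1 + 5)/(-11 + 5) - 6*(-107) = 6/(-6) + 642 = -1/6*6 + 642 = -1 + 642 = 641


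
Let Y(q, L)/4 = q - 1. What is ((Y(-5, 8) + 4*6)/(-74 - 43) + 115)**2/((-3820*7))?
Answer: -2645/5348 ≈ -0.49458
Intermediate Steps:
Y(q, L) = -4 + 4*q (Y(q, L) = 4*(q - 1) = 4*(-1 + q) = -4 + 4*q)
((Y(-5, 8) + 4*6)/(-74 - 43) + 115)**2/((-3820*7)) = (((-4 + 4*(-5)) + 4*6)/(-74 - 43) + 115)**2/((-3820*7)) = (((-4 - 20) + 24)/(-117) + 115)**2/(-26740) = ((-24 + 24)*(-1/117) + 115)**2*(-1/26740) = (0*(-1/117) + 115)**2*(-1/26740) = (0 + 115)**2*(-1/26740) = 115**2*(-1/26740) = 13225*(-1/26740) = -2645/5348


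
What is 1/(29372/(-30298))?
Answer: -15149/14686 ≈ -1.0315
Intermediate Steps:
1/(29372/(-30298)) = 1/(29372*(-1/30298)) = 1/(-14686/15149) = -15149/14686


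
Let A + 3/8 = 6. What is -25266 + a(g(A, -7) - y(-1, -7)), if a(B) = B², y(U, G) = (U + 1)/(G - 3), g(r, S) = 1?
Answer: -25265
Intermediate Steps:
A = 45/8 (A = -3/8 + 6 = 45/8 ≈ 5.6250)
y(U, G) = (1 + U)/(-3 + G)
-25266 + a(g(A, -7) - y(-1, -7)) = -25266 + (1 - (1 - 1)/(-3 - 7))² = -25266 + (1 - 0/(-10))² = -25266 + (1 - (-1)*0/10)² = -25266 + (1 - 1*0)² = -25266 + (1 + 0)² = -25266 + 1² = -25266 + 1 = -25265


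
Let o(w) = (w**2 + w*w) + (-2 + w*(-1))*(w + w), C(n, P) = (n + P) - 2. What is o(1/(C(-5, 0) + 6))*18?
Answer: 72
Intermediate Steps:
C(n, P) = -2 + P + n (C(n, P) = (P + n) - 2 = -2 + P + n)
o(w) = 2*w**2 + 2*w*(-2 - w) (o(w) = (w**2 + w**2) + (-2 - w)*(2*w) = 2*w**2 + 2*w*(-2 - w))
o(1/(C(-5, 0) + 6))*18 = -4/((-2 + 0 - 5) + 6)*18 = -4/(-7 + 6)*18 = -4/(-1)*18 = -4*(-1)*18 = 4*18 = 72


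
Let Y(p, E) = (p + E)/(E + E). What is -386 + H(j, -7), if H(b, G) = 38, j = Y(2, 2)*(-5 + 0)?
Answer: -348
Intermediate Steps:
Y(p, E) = (E + p)/(2*E) (Y(p, E) = (E + p)/((2*E)) = (E + p)*(1/(2*E)) = (E + p)/(2*E))
j = -5 (j = ((1/2)*(2 + 2)/2)*(-5 + 0) = ((1/2)*(1/2)*4)*(-5) = 1*(-5) = -5)
-386 + H(j, -7) = -386 + 38 = -348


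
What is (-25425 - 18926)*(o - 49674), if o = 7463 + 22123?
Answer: 890922888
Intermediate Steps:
o = 29586
(-25425 - 18926)*(o - 49674) = (-25425 - 18926)*(29586 - 49674) = -44351*(-20088) = 890922888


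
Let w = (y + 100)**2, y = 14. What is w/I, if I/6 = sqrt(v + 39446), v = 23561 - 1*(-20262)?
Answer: 2166*sqrt(83269)/83269 ≈ 7.5061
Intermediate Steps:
v = 43823 (v = 23561 + 20262 = 43823)
w = 12996 (w = (14 + 100)**2 = 114**2 = 12996)
I = 6*sqrt(83269) (I = 6*sqrt(43823 + 39446) = 6*sqrt(83269) ≈ 1731.4)
w/I = 12996/((6*sqrt(83269))) = 12996*(sqrt(83269)/499614) = 2166*sqrt(83269)/83269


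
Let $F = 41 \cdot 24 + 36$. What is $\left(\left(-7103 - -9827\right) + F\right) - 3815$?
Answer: $-71$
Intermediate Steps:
$F = 1020$ ($F = 984 + 36 = 1020$)
$\left(\left(-7103 - -9827\right) + F\right) - 3815 = \left(\left(-7103 - -9827\right) + 1020\right) - 3815 = \left(\left(-7103 + 9827\right) + 1020\right) - 3815 = \left(2724 + 1020\right) - 3815 = 3744 - 3815 = -71$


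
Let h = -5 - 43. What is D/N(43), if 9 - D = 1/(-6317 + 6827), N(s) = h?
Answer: -4589/24480 ≈ -0.18746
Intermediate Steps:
h = -48
N(s) = -48
D = 4589/510 (D = 9 - 1/(-6317 + 6827) = 9 - 1/510 = 4589/510 ≈ 8.9980)
D/N(43) = (4589/510)/(-48) = (4589/510)*(-1/48) = -4589/24480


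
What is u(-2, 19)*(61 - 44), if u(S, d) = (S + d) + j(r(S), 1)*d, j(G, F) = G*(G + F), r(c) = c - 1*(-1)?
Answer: 289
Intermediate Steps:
r(c) = 1 + c (r(c) = c + 1 = 1 + c)
j(G, F) = G*(F + G)
u(S, d) = S + d + d*(1 + S)*(2 + S) (u(S, d) = (S + d) + ((1 + S)*(1 + (1 + S)))*d = (S + d) + ((1 + S)*(2 + S))*d = (S + d) + d*(1 + S)*(2 + S) = S + d + d*(1 + S)*(2 + S))
u(-2, 19)*(61 - 44) = (-2 + 19 + 19*(1 - 2)*(2 - 2))*(61 - 44) = (-2 + 19 + 19*(-1)*0)*17 = (-2 + 19 + 0)*17 = 17*17 = 289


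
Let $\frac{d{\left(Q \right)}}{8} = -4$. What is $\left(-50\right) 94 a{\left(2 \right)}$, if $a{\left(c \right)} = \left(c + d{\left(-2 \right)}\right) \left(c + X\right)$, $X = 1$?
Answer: $423000$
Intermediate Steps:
$d{\left(Q \right)} = -32$ ($d{\left(Q \right)} = 8 \left(-4\right) = -32$)
$a{\left(c \right)} = \left(1 + c\right) \left(-32 + c\right)$ ($a{\left(c \right)} = \left(c - 32\right) \left(c + 1\right) = \left(-32 + c\right) \left(1 + c\right) = \left(1 + c\right) \left(-32 + c\right)$)
$\left(-50\right) 94 a{\left(2 \right)} = \left(-50\right) 94 \left(-32 + 2^{2} - 62\right) = - 4700 \left(-32 + 4 - 62\right) = \left(-4700\right) \left(-90\right) = 423000$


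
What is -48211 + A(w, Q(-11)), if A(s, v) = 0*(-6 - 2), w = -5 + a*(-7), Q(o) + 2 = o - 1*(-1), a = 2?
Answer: -48211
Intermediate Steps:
Q(o) = -1 + o (Q(o) = -2 + (o - 1*(-1)) = -2 + (o + 1) = -2 + (1 + o) = -1 + o)
w = -19 (w = -5 + 2*(-7) = -5 - 14 = -19)
A(s, v) = 0 (A(s, v) = 0*(-8) = 0)
-48211 + A(w, Q(-11)) = -48211 + 0 = -48211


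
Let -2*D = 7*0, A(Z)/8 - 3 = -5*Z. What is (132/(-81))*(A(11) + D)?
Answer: 18304/27 ≈ 677.93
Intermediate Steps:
A(Z) = 24 - 40*Z (A(Z) = 24 + 8*(-5*Z) = 24 - 40*Z)
D = 0 (D = -7*0/2 = -½*0 = 0)
(132/(-81))*(A(11) + D) = (132/(-81))*((24 - 40*11) + 0) = (132*(-1/81))*((24 - 440) + 0) = -44*(-416 + 0)/27 = -44/27*(-416) = 18304/27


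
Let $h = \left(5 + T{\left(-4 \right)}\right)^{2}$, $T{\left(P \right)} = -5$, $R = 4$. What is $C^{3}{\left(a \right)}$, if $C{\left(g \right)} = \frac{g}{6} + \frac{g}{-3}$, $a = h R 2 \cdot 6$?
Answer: $0$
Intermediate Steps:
$h = 0$ ($h = \left(5 - 5\right)^{2} = 0^{2} = 0$)
$a = 0$ ($a = 0 \cdot 4 \cdot 2 \cdot 6 = 0 \cdot 8 \cdot 6 = 0 \cdot 48 = 0$)
$C{\left(g \right)} = - \frac{g}{6}$ ($C{\left(g \right)} = g \frac{1}{6} + g \left(- \frac{1}{3}\right) = \frac{g}{6} - \frac{g}{3} = - \frac{g}{6}$)
$C^{3}{\left(a \right)} = \left(\left(- \frac{1}{6}\right) 0\right)^{3} = 0^{3} = 0$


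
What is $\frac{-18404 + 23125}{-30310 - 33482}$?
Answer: $- \frac{4721}{63792} \approx -0.074006$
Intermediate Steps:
$\frac{-18404 + 23125}{-30310 - 33482} = \frac{4721}{-63792} = 4721 \left(- \frac{1}{63792}\right) = - \frac{4721}{63792}$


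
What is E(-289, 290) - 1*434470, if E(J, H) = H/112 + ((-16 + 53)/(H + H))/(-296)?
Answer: -14111501507/32480 ≈ -4.3447e+5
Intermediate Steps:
E(J, H) = -1/(16*H) + H/112 (E(J, H) = H*(1/112) + (37/((2*H)))*(-1/296) = H/112 + (37*(1/(2*H)))*(-1/296) = H/112 + (37/(2*H))*(-1/296) = H/112 - 1/(16*H) = -1/(16*H) + H/112)
E(-289, 290) - 1*434470 = (1/112)*(-7 + 290²)/290 - 1*434470 = (1/112)*(1/290)*(-7 + 84100) - 434470 = (1/112)*(1/290)*84093 - 434470 = 84093/32480 - 434470 = -14111501507/32480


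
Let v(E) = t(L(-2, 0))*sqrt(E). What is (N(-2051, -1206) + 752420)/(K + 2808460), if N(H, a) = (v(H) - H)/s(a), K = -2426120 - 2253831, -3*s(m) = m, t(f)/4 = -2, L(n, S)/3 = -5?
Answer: -302474891/752339382 + 4*I*sqrt(2051)/376169691 ≈ -0.40205 + 4.8157e-7*I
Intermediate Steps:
L(n, S) = -15 (L(n, S) = 3*(-5) = -15)
t(f) = -8 (t(f) = 4*(-2) = -8)
s(m) = -m/3
v(E) = -8*sqrt(E)
K = -4679951
N(H, a) = -3*(-H - 8*sqrt(H))/a (N(H, a) = (-8*sqrt(H) - H)/((-a/3)) = (-H - 8*sqrt(H))*(-3/a) = -3*(-H - 8*sqrt(H))/a)
(N(-2051, -1206) + 752420)/(K + 2808460) = (3*(-2051 + 8*sqrt(-2051))/(-1206) + 752420)/(-4679951 + 2808460) = (3*(-1/1206)*(-2051 + 8*(I*sqrt(2051))) + 752420)/(-1871491) = (3*(-1/1206)*(-2051 + 8*I*sqrt(2051)) + 752420)*(-1/1871491) = ((2051/402 - 4*I*sqrt(2051)/201) + 752420)*(-1/1871491) = (302474891/402 - 4*I*sqrt(2051)/201)*(-1/1871491) = -302474891/752339382 + 4*I*sqrt(2051)/376169691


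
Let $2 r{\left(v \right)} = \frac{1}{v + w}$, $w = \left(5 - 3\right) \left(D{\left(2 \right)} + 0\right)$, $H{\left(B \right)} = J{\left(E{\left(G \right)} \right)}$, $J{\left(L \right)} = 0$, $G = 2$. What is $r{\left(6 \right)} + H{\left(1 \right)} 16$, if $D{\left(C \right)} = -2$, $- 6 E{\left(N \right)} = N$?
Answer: $\frac{1}{4} \approx 0.25$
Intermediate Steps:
$E{\left(N \right)} = - \frac{N}{6}$
$H{\left(B \right)} = 0$
$w = -4$ ($w = \left(5 - 3\right) \left(-2 + 0\right) = 2 \left(-2\right) = -4$)
$r{\left(v \right)} = \frac{1}{2 \left(-4 + v\right)}$ ($r{\left(v \right)} = \frac{1}{2 \left(v - 4\right)} = \frac{1}{2 \left(-4 + v\right)}$)
$r{\left(6 \right)} + H{\left(1 \right)} 16 = \frac{1}{2 \left(-4 + 6\right)} + 0 \cdot 16 = \frac{1}{2 \cdot 2} + 0 = \frac{1}{2} \cdot \frac{1}{2} + 0 = \frac{1}{4} + 0 = \frac{1}{4}$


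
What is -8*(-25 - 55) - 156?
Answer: 484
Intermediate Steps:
-8*(-25 - 55) - 156 = -8*(-80) - 156 = 640 - 156 = 484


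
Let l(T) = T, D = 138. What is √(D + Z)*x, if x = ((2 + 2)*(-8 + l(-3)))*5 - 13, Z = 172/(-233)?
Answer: -√7451806 ≈ -2729.8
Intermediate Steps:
Z = -172/233 (Z = 172*(-1/233) = -172/233 ≈ -0.73820)
x = -233 (x = ((2 + 2)*(-8 - 3))*5 - 13 = (4*(-11))*5 - 13 = -44*5 - 13 = -220 - 13 = -233)
√(D + Z)*x = √(138 - 172/233)*(-233) = √(31982/233)*(-233) = (√7451806/233)*(-233) = -√7451806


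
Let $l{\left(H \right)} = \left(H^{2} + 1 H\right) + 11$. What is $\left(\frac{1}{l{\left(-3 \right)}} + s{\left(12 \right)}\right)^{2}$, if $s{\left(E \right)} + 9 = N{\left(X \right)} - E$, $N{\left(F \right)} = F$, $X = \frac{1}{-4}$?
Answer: $\frac{2076481}{4624} \approx 449.07$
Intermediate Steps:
$X = - \frac{1}{4} \approx -0.25$
$l{\left(H \right)} = 11 + H + H^{2}$ ($l{\left(H \right)} = \left(H^{2} + H\right) + 11 = \left(H + H^{2}\right) + 11 = 11 + H + H^{2}$)
$s{\left(E \right)} = - \frac{37}{4} - E$ ($s{\left(E \right)} = -9 - \left(\frac{1}{4} + E\right) = - \frac{37}{4} - E$)
$\left(\frac{1}{l{\left(-3 \right)}} + s{\left(12 \right)}\right)^{2} = \left(\frac{1}{11 - 3 + \left(-3\right)^{2}} - \frac{85}{4}\right)^{2} = \left(\frac{1}{11 - 3 + 9} - \frac{85}{4}\right)^{2} = \left(\frac{1}{17} - \frac{85}{4}\right)^{2} = \left(- \frac{1441}{68}\right)^{2} = \frac{2076481}{4624}$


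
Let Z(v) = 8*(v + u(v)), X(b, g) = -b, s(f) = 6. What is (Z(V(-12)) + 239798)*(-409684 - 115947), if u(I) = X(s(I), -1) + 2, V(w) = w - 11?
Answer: -125931726242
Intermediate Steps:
V(w) = -11 + w
u(I) = -4 (u(I) = -1*6 + 2 = -6 + 2 = -4)
Z(v) = -32 + 8*v (Z(v) = 8*(v - 4) = 8*(-4 + v) = -32 + 8*v)
(Z(V(-12)) + 239798)*(-409684 - 115947) = ((-32 + 8*(-11 - 12)) + 239798)*(-409684 - 115947) = ((-32 + 8*(-23)) + 239798)*(-525631) = ((-32 - 184) + 239798)*(-525631) = (-216 + 239798)*(-525631) = 239582*(-525631) = -125931726242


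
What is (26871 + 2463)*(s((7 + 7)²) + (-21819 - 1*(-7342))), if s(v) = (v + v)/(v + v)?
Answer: -424638984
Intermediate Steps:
s(v) = 1 (s(v) = (2*v)/((2*v)) = (2*v)*(1/(2*v)) = 1)
(26871 + 2463)*(s((7 + 7)²) + (-21819 - 1*(-7342))) = (26871 + 2463)*(1 + (-21819 - 1*(-7342))) = 29334*(1 + (-21819 + 7342)) = 29334*(1 - 14477) = 29334*(-14476) = -424638984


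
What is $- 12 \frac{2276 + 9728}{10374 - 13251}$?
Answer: $\frac{48016}{959} \approx 50.069$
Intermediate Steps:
$- 12 \frac{2276 + 9728}{10374 - 13251} = - 12 \frac{12004}{-2877} = - 12 \cdot 12004 \left(- \frac{1}{2877}\right) = \left(-12\right) \left(- \frac{12004}{2877}\right) = \frac{48016}{959}$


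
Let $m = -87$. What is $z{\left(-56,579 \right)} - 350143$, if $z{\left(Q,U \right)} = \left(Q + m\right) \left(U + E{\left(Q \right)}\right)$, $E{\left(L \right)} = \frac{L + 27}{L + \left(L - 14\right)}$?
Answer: $- \frac{54554587}{126} \approx -4.3297 \cdot 10^{5}$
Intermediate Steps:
$E{\left(L \right)} = \frac{27 + L}{-14 + 2 L}$ ($E{\left(L \right)} = \frac{27 + L}{L + \left(L - 14\right)} = \frac{27 + L}{L + \left(-14 + L\right)} = \frac{27 + L}{-14 + 2 L}$)
$z{\left(Q,U \right)} = \left(-87 + Q\right) \left(U + \frac{27 + Q}{2 \left(-7 + Q\right)}\right)$ ($z{\left(Q,U \right)} = \left(Q - 87\right) \left(U + \frac{27 + Q}{2 \left(-7 + Q\right)}\right) = \left(-87 + Q\right) \left(U + \frac{27 + Q}{2 \left(-7 + Q\right)}\right)$)
$z{\left(-56,579 \right)} - 350143 = \frac{-2349 - -4872 - 56 \left(27 - 56\right) + 2 \cdot 579 \left(-87 - 56\right) \left(-7 - 56\right)}{2 \left(-7 - 56\right)} - 350143 = \frac{-2349 + 4872 - -1624 + 2 \cdot 579 \left(-143\right) \left(-63\right)}{2 \left(-63\right)} - 350143 = \frac{1}{2} \left(- \frac{1}{63}\right) \left(-2349 + 4872 + 1624 + 10432422\right) - 350143 = \frac{1}{2} \left(- \frac{1}{63}\right) 10436569 - 350143 = - \frac{10436569}{126} - 350143 = - \frac{54554587}{126}$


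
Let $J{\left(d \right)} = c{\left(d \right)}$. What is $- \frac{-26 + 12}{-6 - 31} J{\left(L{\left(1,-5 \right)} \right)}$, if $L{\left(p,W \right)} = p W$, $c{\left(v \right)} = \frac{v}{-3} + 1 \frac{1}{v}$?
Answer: $- \frac{308}{555} \approx -0.55495$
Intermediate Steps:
$c{\left(v \right)} = \frac{1}{v} - \frac{v}{3}$ ($c{\left(v \right)} = v \left(- \frac{1}{3}\right) + \frac{1}{v} = - \frac{v}{3} + \frac{1}{v} = \frac{1}{v} - \frac{v}{3}$)
$L{\left(p,W \right)} = W p$
$J{\left(d \right)} = \frac{1}{d} - \frac{d}{3}$
$- \frac{-26 + 12}{-6 - 31} J{\left(L{\left(1,-5 \right)} \right)} = - \frac{-26 + 12}{-6 - 31} \left(\frac{1}{\left(-5\right) 1} - \frac{\left(-5\right) 1}{3}\right) = - \frac{-14}{-37} \left(\frac{1}{-5} - - \frac{5}{3}\right) = - \frac{\left(-14\right) \left(-1\right)}{37} \left(- \frac{1}{5} + \frac{5}{3}\right) = \left(-1\right) \frac{14}{37} \cdot \frac{22}{15} = \left(- \frac{14}{37}\right) \frac{22}{15} = - \frac{308}{555}$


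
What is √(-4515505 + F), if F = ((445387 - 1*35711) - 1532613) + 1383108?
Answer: I*√4255334 ≈ 2062.8*I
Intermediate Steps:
F = 260171 (F = ((445387 - 35711) - 1532613) + 1383108 = (409676 - 1532613) + 1383108 = -1122937 + 1383108 = 260171)
√(-4515505 + F) = √(-4515505 + 260171) = √(-4255334) = I*√4255334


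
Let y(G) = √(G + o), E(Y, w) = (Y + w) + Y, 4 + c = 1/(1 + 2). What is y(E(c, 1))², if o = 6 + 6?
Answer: 17/3 ≈ 5.6667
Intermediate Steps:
c = -11/3 (c = -4 + 1/(1 + 2) = -4 + 1/3 = -4 + ⅓ = -11/3 ≈ -3.6667)
o = 12
E(Y, w) = w + 2*Y
y(G) = √(12 + G) (y(G) = √(G + 12) = √(12 + G))
y(E(c, 1))² = (√(12 + (1 + 2*(-11/3))))² = (√(12 + (1 - 22/3)))² = (√(12 - 19/3))² = (√(17/3))² = (√51/3)² = 17/3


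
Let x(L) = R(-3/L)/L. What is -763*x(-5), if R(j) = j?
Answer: 2289/25 ≈ 91.560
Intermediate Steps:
x(L) = -3/L² (x(L) = (-3/L)/L = -3/L²)
-763*x(-5) = -(-2289)/(-5)² = -(-2289)/25 = -763*(-3/25) = 2289/25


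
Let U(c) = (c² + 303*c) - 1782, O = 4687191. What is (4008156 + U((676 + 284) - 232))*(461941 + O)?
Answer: 24494122274344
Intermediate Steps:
U(c) = -1782 + c² + 303*c
(4008156 + U((676 + 284) - 232))*(461941 + O) = (4008156 + (-1782 + ((676 + 284) - 232)² + 303*((676 + 284) - 232)))*(461941 + 4687191) = (4008156 + (-1782 + (960 - 232)² + 303*(960 - 232)))*5149132 = (4008156 + (-1782 + 728² + 303*728))*5149132 = (4008156 + (-1782 + 529984 + 220584))*5149132 = (4008156 + 748786)*5149132 = 4756942*5149132 = 24494122274344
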